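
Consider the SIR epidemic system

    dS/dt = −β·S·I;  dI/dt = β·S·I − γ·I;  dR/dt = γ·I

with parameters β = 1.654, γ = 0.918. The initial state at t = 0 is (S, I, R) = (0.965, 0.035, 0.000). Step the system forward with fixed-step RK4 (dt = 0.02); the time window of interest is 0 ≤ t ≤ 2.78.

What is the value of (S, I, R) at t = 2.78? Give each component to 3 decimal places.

t=0.000: state=(0.965, 0.035, 0.000)
step 1 (dt=0.02): k1=(-0.056, 0.024, 0.032), k2=(-0.056, 0.024, 0.032), k3=(-0.056, 0.024, 0.032), k4=(-0.057, 0.024, 0.033); state += dt/6·(k1+2k2+2k3+k4)
t=0.020: state=(0.964, 0.035, 0.001)
t=0.040: state=(0.963, 0.036, 0.001)
t=0.060: state=(0.962, 0.036, 0.002)
continuing one RK4 step at a time; state shown every 5 steps (Δt=0.1):
t=0.100: state=(0.959, 0.037, 0.003)
t=0.200: state=(0.953, 0.040, 0.007)
t=0.300: state=(0.947, 0.043, 0.011)
t=0.400: state=(0.940, 0.046, 0.015)
t=0.500: state=(0.932, 0.049, 0.019)
t=0.600: state=(0.925, 0.052, 0.024)
t=0.700: state=(0.917, 0.055, 0.029)
t=0.800: state=(0.908, 0.058, 0.034)
t=0.900: state=(0.899, 0.062, 0.039)
t=1.000: state=(0.890, 0.065, 0.045)
t=1.100: state=(0.880, 0.069, 0.051)
t=1.200: state=(0.870, 0.073, 0.058)
t=1.300: state=(0.859, 0.076, 0.064)
t=1.400: state=(0.848, 0.080, 0.072)
t=1.500: state=(0.837, 0.084, 0.079)
t=1.600: state=(0.825, 0.088, 0.087)
t=1.700: state=(0.813, 0.092, 0.095)
t=1.800: state=(0.800, 0.096, 0.104)
t=1.900: state=(0.787, 0.100, 0.113)
t=2.000: state=(0.774, 0.104, 0.122)
t=2.100: state=(0.761, 0.107, 0.132)
t=2.200: state=(0.747, 0.111, 0.142)
t=2.300: state=(0.733, 0.114, 0.152)
t=2.400: state=(0.719, 0.118, 0.163)
t=2.500: state=(0.705, 0.121, 0.174)
t=2.600: state=(0.691, 0.124, 0.185)
t=2.700: state=(0.677, 0.126, 0.197)
t=2.780: state=(0.666, 0.128, 0.206)

(S, I, R) = (0.666, 0.128, 0.206)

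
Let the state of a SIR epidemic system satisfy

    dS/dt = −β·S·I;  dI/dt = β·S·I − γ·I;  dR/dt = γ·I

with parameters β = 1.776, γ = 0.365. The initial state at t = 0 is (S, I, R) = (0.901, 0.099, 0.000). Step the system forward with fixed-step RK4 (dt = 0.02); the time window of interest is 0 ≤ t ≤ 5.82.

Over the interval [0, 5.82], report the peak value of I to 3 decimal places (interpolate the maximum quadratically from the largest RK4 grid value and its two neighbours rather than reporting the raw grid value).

max I = 0.491

t=0.000: state=(0.901, 0.099, 0.000)
step 1 (dt=0.02): k1=(-0.158, 0.122, 0.036), k2=(-0.160, 0.124, 0.037), k3=(-0.160, 0.124, 0.037), k4=(-0.162, 0.125, 0.037); state += dt/6·(k1+2k2+2k3+k4)
t=0.020: state=(0.898, 0.101, 0.001)
t=0.040: state=(0.895, 0.104, 0.001)
t=0.060: state=(0.891, 0.107, 0.002)
continuing one RK4 step at a time; state shown every 10 steps (Δt=0.2):
t=0.200: state=(0.866, 0.126, 0.008)
t=0.400: state=(0.823, 0.158, 0.019)
t=0.600: state=(0.773, 0.195, 0.031)
t=0.800: state=(0.716, 0.236, 0.047)
t=1.000: state=(0.654, 0.280, 0.066)
t=1.200: state=(0.587, 0.325, 0.088)
t=1.400: state=(0.519, 0.368, 0.113)
t=1.600: state=(0.452, 0.406, 0.142)
t=1.800: state=(0.389, 0.438, 0.173)
t=2.000: state=(0.332, 0.463, 0.205)
t=2.200: state=(0.280, 0.480, 0.240)
t=2.400: state=(0.236, 0.489, 0.275)
t=2.600: state=(0.198, 0.491, 0.311)
t=2.800: state=(0.167, 0.487, 0.347)
t=3.000: state=(0.140, 0.478, 0.382)
t=3.200: state=(0.119, 0.465, 0.416)
t=3.400: state=(0.101, 0.449, 0.450)
t=3.600: state=(0.086, 0.432, 0.482)
t=3.800: state=(0.074, 0.413, 0.513)
t=4.000: state=(0.064, 0.393, 0.542)
t=4.200: state=(0.056, 0.374, 0.570)
t=4.400: state=(0.049, 0.354, 0.597)
t=4.600: state=(0.044, 0.334, 0.622)
t=4.800: state=(0.039, 0.315, 0.646)
t=5.000: state=(0.035, 0.297, 0.668)
t=5.200: state=(0.032, 0.279, 0.689)
t=5.400: state=(0.029, 0.263, 0.709)
t=5.600: state=(0.026, 0.246, 0.727)
t=5.800: state=(0.024, 0.231, 0.745)
t=5.820: state=(0.024, 0.230, 0.746)
largest grid value and its neighbours: I(2.540)=0.49070, I(2.560)=0.49073, I(2.580)=0.49070
parabola through these three points peaks at t≈2.559 with I≈0.49073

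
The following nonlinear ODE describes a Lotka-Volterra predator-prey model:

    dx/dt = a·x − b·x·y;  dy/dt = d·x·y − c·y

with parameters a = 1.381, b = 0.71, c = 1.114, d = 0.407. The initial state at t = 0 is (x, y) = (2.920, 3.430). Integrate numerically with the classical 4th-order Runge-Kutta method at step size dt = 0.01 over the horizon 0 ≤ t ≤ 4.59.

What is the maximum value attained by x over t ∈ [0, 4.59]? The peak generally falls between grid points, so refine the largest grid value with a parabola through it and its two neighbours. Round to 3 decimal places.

max x = 5.126

t=0.000: state=(2.920, 3.430)
step 1 (dt=0.01): k1=(-3.079, 0.255), k2=(-3.065, 0.234), k3=(-3.065, 0.234), k4=(-3.051, 0.213); state += dt/6·(k1+2k2+2k3+k4)
t=0.010: state=(2.889, 3.432)
t=0.020: state=(2.859, 3.434)
t=0.030: state=(2.829, 3.436)
continuing one RK4 step at a time; state shown every 20 steps (Δt=0.2):
t=0.200: state=(2.365, 3.401)
t=0.400: state=(1.943, 3.240)
t=0.600: state=(1.644, 2.999)
t=0.800: state=(1.443, 2.719)
t=1.000: state=(1.320, 2.434)
t=1.200: state=(1.255, 2.162)
t=1.400: state=(1.239, 1.915)
t=1.600: state=(1.264, 1.696)
t=1.800: state=(1.328, 1.508)
t=2.000: state=(1.429, 1.350)
t=2.200: state=(1.570, 1.220)
t=2.400: state=(1.754, 1.118)
t=2.600: state=(1.984, 1.041)
t=2.800: state=(2.264, 0.990)
t=3.000: state=(2.599, 0.965)
t=3.200: state=(2.987, 0.969)
t=3.400: state=(3.423, 1.007)
t=3.600: state=(3.891, 1.085)
t=3.800: state=(4.359, 1.215)
t=4.000: state=(4.773, 1.411)
t=4.200: state=(5.054, 1.686)
t=4.400: state=(5.116, 2.045)
t=4.590: state=(4.916, 2.443)
largest grid value and its neighbours: x(4.340)=5.12557, x(4.350)=5.12580, x(4.360)=5.12534
parabola through these three points peaks at t≈4.348 with x≈5.12581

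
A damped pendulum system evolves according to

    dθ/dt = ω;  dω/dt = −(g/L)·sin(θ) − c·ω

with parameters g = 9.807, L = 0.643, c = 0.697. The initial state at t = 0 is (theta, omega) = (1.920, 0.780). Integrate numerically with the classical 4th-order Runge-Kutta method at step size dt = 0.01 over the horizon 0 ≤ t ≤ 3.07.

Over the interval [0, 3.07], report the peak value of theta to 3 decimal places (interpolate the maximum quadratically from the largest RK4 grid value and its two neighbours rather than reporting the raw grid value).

t=0.000: state=(1.920, 0.780)
step 1 (dt=0.01): k1=(0.780, -14.875), k2=(0.706, -14.803), k3=(0.706, -14.805), k4=(0.632, -14.735); state += dt/6·(k1+2k2+2k3+k4)
t=0.010: state=(1.927, 0.632)
t=0.020: state=(1.933, 0.485)
t=0.030: state=(1.937, 0.340)
continuing one RK4 step at a time; state shown every 10 steps (Δt=0.1):
t=0.100: state=(1.926, -0.649)
t=0.200: state=(1.792, -2.012)
t=0.300: state=(1.524, -3.339)
t=0.400: state=(1.129, -4.537)
t=0.500: state=(0.629, -5.358)
t=0.600: state=(0.080, -5.500)
t=0.700: state=(-0.444, -4.854)
t=0.800: state=(-0.871, -3.619)
t=0.900: state=(-1.159, -2.117)
t=1.000: state=(-1.293, -0.582)
t=1.100: state=(-1.278, 0.876)
t=1.200: state=(-1.123, 2.194)
t=1.300: state=(-0.847, 3.276)
t=1.400: state=(-0.481, 3.962)
t=1.500: state=(-0.073, 4.094)
t=1.600: state=(0.318, 3.631)
t=1.700: state=(0.637, 2.699)
t=1.800: state=(0.849, 1.511)
t=1.900: state=(0.937, 0.251)
t=2.000: state=(0.901, -0.946)
t=2.100: state=(0.754, -1.973)
t=2.200: state=(0.516, -2.718)
t=2.300: state=(0.223, -3.067)
t=2.400: state=(-0.082, -2.960)
t=2.500: state=(-0.355, -2.434)
t=2.600: state=(-0.559, -1.611)
t=2.700: state=(-0.672, -0.642)
t=2.800: state=(-0.687, 0.336)
t=2.900: state=(-0.608, 1.210)
t=3.000: state=(-0.452, 1.879)
t=3.070: state=(-0.309, 2.177)
largest grid value and its neighbours: theta(0.040)=1.93945, theta(0.050)=1.94069, theta(0.060)=1.94050
parabola through these three points peaks at t≈0.054 with theta≈1.94078

max theta = 1.941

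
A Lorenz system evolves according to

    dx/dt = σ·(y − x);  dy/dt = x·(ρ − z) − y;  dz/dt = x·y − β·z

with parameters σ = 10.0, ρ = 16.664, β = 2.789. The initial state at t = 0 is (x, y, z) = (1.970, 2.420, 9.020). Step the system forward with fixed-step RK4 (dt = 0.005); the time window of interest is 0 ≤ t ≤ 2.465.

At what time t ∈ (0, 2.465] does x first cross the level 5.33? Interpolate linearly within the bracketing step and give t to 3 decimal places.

t=0.000: state=(1.970, 2.420, 9.020)
step 1 (dt=0.005): k1=(4.500, 12.639, -20.389), k2=(4.703, 12.794, -20.157), k3=(4.702, 12.796, -20.157), k4=(4.905, 12.955, -19.924); state += dt/6·(k1+2k2+2k3+k4)
t=0.005: state=(1.994, 2.484, 8.919)
t=0.010: state=(2.019, 2.550, 8.821)
t=0.015: state=(2.047, 2.617, 8.725)
continuing one RK4 step at a time; state shown every 20 steps (Δt=0.1):
t=0.100: state=(2.821, 4.091, 7.494)
t=0.200: state=(4.600, 6.941, 7.455)
t=0.225: state=(5.223, 7.864, 7.831)
next step: t=0.230: state=(5.357, 8.056, 7.932) — x has crossed 5.33
linear interpolation between t=0.225 (5.22300) and t=0.230 (5.35651) → t≈0.229

t = 0.229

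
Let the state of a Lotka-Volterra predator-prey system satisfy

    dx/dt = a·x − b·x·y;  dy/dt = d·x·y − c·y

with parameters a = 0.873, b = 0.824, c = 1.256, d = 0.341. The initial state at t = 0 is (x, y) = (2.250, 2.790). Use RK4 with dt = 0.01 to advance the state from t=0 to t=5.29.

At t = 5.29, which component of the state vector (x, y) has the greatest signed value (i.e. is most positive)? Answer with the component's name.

t=0.000: state=(2.250, 2.790)
step 1 (dt=0.01): k1=(-3.208, -1.364), k2=(-3.173, -1.376), k3=(-3.173, -1.375), k4=(-3.138, -1.387); state += dt/6·(k1+2k2+2k3+k4)
t=0.010: state=(2.218, 2.776)
t=0.020: state=(2.187, 2.762)
t=0.030: state=(2.157, 2.748)
continuing one RK4 step at a time; state shown every 20 steps (Δt=0.2):
t=0.200: state=(1.734, 2.483)
t=0.400: state=(1.410, 2.148)
t=0.600: state=(1.210, 1.826)
t=0.800: state=(1.093, 1.536)
t=1.000: state=(1.032, 1.284)
t=1.200: state=(1.013, 1.071)
t=1.400: state=(1.026, 0.893)
t=1.600: state=(1.068, 0.746)
t=1.800: state=(1.137, 0.625)
t=2.000: state=(1.231, 0.527)
t=2.200: state=(1.353, 0.448)
t=2.400: state=(1.505, 0.384)
t=2.600: state=(1.689, 0.333)
t=2.800: state=(1.911, 0.293)
t=3.000: state=(2.174, 0.262)
t=3.200: state=(2.485, 0.239)
t=3.400: state=(2.849, 0.222)
t=3.600: state=(3.273, 0.213)
t=3.800: state=(3.764, 0.211)
t=4.000: state=(4.327, 0.216)
t=4.200: state=(4.967, 0.230)
t=4.400: state=(5.683, 0.258)
t=4.600: state=(6.464, 0.303)
t=4.800: state=(7.281, 0.377)
t=5.000: state=(8.075, 0.495)
t=5.200: state=(8.736, 0.684)
t=5.290: state=(8.945, 0.801)
compare at T: x=8.945, y=0.801

largest component: x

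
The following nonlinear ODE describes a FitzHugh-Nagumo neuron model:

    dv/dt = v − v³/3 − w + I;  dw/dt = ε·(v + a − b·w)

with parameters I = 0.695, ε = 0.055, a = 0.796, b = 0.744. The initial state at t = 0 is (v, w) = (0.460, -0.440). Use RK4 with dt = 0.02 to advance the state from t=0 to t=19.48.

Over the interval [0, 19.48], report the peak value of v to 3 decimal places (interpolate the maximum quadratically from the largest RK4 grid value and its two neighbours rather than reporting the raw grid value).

t=0.000: state=(0.460, -0.440)
step 1 (dt=0.02): k1=(1.563, 0.087), k2=(1.574, 0.088), k3=(1.574, 0.088), k4=(1.585, 0.089); state += dt/6·(k1+2k2+2k3+k4)
t=0.020: state=(0.491, -0.438)
t=0.040: state=(0.523, -0.436)
t=0.060: state=(0.556, -0.435)
continuing one RK4 step at a time; state shown every 50 steps (Δt=1):
t=1.000: state=(1.892, -0.311)
t=2.000: state=(2.062, -0.146)
t=3.000: state=(2.021, 0.012)
t=4.000: state=(1.971, 0.162)
t=5.000: state=(1.921, 0.304)
t=6.000: state=(1.870, 0.437)
t=7.000: state=(1.818, 0.561)
t=8.000: state=(1.766, 0.678)
t=9.000: state=(1.712, 0.788)
t=10.000: state=(1.658, 0.890)
t=11.000: state=(1.601, 0.985)
t=12.000: state=(1.543, 1.073)
t=13.000: state=(1.482, 1.154)
t=14.000: state=(1.418, 1.229)
t=15.000: state=(1.349, 1.297)
t=16.000: state=(1.274, 1.359)
t=17.000: state=(1.190, 1.414)
t=18.000: state=(1.091, 1.461)
t=19.000: state=(0.968, 1.501)
t=19.480: state=(0.895, 1.517)
largest grid value and its neighbours: v(1.820)=2.06413, v(1.840)=2.06417, v(1.860)=2.06414
parabola through these three points peaks at t≈1.841 with v≈2.06417

max v = 2.064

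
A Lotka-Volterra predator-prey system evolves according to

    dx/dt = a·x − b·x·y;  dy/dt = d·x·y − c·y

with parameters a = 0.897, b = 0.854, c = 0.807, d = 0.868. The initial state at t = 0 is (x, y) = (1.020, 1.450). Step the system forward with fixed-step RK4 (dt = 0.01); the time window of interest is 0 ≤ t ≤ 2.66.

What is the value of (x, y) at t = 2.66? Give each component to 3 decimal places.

t=0.000: state=(1.020, 1.450)
step 1 (dt=0.01): k1=(-0.348, 0.114), k2=(-0.348, 0.111), k3=(-0.348, 0.111), k4=(-0.348, 0.109); state += dt/6·(k1+2k2+2k3+k4)
t=0.010: state=(1.017, 1.451)
t=0.020: state=(1.013, 1.452)
t=0.030: state=(1.010, 1.453)
continuing one RK4 step at a time; state shown every 10 steps (Δt=0.1):
t=0.100: state=(0.985, 1.459)
t=0.200: state=(0.951, 1.464)
t=0.300: state=(0.918, 1.465)
t=0.400: state=(0.886, 1.461)
t=0.500: state=(0.856, 1.454)
t=0.600: state=(0.827, 1.443)
t=0.700: state=(0.801, 1.428)
t=0.800: state=(0.776, 1.411)
t=0.900: state=(0.753, 1.391)
t=1.000: state=(0.732, 1.368)
t=1.100: state=(0.713, 1.344)
t=1.200: state=(0.696, 1.318)
t=1.300: state=(0.681, 1.291)
t=1.400: state=(0.668, 1.262)
t=1.500: state=(0.657, 1.233)
t=1.600: state=(0.648, 1.204)
t=1.700: state=(0.640, 1.175)
t=1.800: state=(0.634, 1.145)
t=1.900: state=(0.630, 1.116)
t=2.000: state=(0.627, 1.087)
t=2.100: state=(0.626, 1.059)
t=2.200: state=(0.626, 1.031)
t=2.300: state=(0.628, 1.004)
t=2.400: state=(0.631, 0.979)
t=2.500: state=(0.636, 0.954)
t=2.600: state=(0.642, 0.930)
t=2.660: state=(0.646, 0.916)

(x, y) = (0.646, 0.916)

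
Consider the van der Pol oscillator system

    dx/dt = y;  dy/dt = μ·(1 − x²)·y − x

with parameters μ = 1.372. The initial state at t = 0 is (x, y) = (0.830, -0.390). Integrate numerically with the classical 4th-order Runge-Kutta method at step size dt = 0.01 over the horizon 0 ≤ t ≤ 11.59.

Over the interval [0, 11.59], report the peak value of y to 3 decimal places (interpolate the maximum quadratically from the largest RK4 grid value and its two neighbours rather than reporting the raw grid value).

max y = 3.078

t=0.000: state=(0.830, -0.390)
step 1 (dt=0.01): k1=(-0.390, -0.996), k2=(-0.395, -0.998), k3=(-0.395, -0.998), k4=(-0.400, -1.000); state += dt/6·(k1+2k2+2k3+k4)
t=0.010: state=(0.826, -0.400)
t=0.020: state=(0.822, -0.410)
t=0.030: state=(0.818, -0.420)
continuing one RK4 step at a time; state shown every 50 steps (Δt=0.5):
t=0.500: state=(0.497, -0.986)
t=1.000: state=(-0.232, -2.011)
t=1.500: state=(-1.374, -1.997)
t=2.000: state=(-1.849, -0.096)
t=2.500: state=(-1.729, 0.446)
t=3.000: state=(-1.452, 0.660)
t=3.500: state=(-1.052, 0.975)
t=4.000: state=(-0.404, 1.741)
t=4.500: state=(0.822, 3.065)
t=5.000: state=(1.925, 0.831)
t=5.500: state=(1.965, -0.316)
t=6.000: state=(1.748, -0.519)
t=6.500: state=(1.450, -0.683)
t=7.000: state=(1.041, -0.995)
t=7.500: state=(0.379, -1.783)
t=8.000: state=(-0.870, -3.078)
t=8.500: state=(-1.940, -0.752)
t=9.000: state=(-1.961, 0.328)
t=9.500: state=(-1.741, 0.523)
t=10.000: state=(-1.441, 0.688)
t=10.500: state=(-1.028, 1.007)
t=11.000: state=(-0.355, 1.816)
t=11.500: state=(0.911, 3.077)
t=11.590: state=(1.183, 2.945)
largest grid value and its neighbours: y(11.480)=3.07591, y(11.490)=3.07793, y(11.500)=3.07736
parabola through these three points peaks at t≈11.493 with y≈3.07803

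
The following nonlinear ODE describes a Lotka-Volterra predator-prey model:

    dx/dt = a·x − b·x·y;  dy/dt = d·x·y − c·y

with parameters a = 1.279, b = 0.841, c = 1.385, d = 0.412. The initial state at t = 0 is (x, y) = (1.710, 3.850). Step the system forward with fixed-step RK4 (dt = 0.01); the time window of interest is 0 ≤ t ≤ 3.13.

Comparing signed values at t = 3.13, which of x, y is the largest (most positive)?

t=0.000: state=(1.710, 3.850)
step 1 (dt=0.01): k1=(-3.350, -2.620), k2=(-3.298, -2.637), k3=(-3.299, -2.637), k4=(-3.248, -2.654); state += dt/6·(k1+2k2+2k3+k4)
t=0.010: state=(1.677, 3.824)
t=0.020: state=(1.645, 3.797)
t=0.030: state=(1.614, 3.770)
continuing one RK4 step at a time; state shown every 20 steps (Δt=0.2):
t=0.200: state=(1.211, 3.285)
t=0.400: state=(0.945, 2.718)
t=0.600: state=(0.807, 2.213)
t=0.800: state=(0.745, 1.788)
t=1.000: state=(0.734, 1.440)
t=1.200: state=(0.763, 1.161)
t=1.400: state=(0.826, 0.939)
t=1.600: state=(0.925, 0.765)
t=1.800: state=(1.063, 0.629)
t=2.000: state=(1.246, 0.524)
t=2.200: state=(1.484, 0.445)
t=2.400: state=(1.788, 0.386)
t=2.600: state=(2.172, 0.344)
t=2.800: state=(2.654, 0.318)
t=3.000: state=(3.253, 0.307)
t=3.130: state=(3.714, 0.309)
compare at T: x=3.714, y=0.309

largest component: x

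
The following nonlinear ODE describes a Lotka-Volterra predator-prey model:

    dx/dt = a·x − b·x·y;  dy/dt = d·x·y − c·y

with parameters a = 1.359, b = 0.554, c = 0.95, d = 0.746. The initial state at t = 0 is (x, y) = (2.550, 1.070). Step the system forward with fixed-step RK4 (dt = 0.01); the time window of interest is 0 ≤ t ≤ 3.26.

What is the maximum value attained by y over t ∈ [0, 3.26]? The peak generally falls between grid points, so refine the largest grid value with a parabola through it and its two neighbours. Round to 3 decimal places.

t=0.000: state=(2.550, 1.070)
step 1 (dt=0.01): k1=(1.954, 1.019), k2=(1.954, 1.032), k3=(1.954, 1.032), k4=(1.954, 1.045); state += dt/6·(k1+2k2+2k3+k4)
t=0.010: state=(2.570, 1.080)
t=0.020: state=(2.589, 1.091)
t=0.030: state=(2.609, 1.102)
continuing one RK4 step at a time; state shown every 20 steps (Δt=0.2):
t=0.200: state=(2.933, 1.332)
t=0.400: state=(3.250, 1.750)
t=0.600: state=(3.400, 2.383)
t=0.800: state=(3.271, 3.255)
t=1.000: state=(2.832, 4.259)
t=1.200: state=(2.203, 5.133)
t=1.400: state=(1.586, 5.624)
t=1.600: state=(1.109, 5.676)
t=1.800: state=(0.786, 5.397)
t=2.000: state=(0.582, 4.937)
t=2.200: state=(0.455, 4.407)
t=2.400: state=(0.377, 3.876)
t=2.600: state=(0.331, 3.378)
t=2.800: state=(0.307, 2.929)
t=3.000: state=(0.298, 2.533)
t=3.200: state=(0.301, 2.190)
t=3.260: state=(0.304, 2.097)
largest grid value and its neighbours: y(1.510)=5.70229, y(1.520)=5.70308, y(1.530)=5.70289
parabola through these three points peaks at t≈1.523 with y≈5.70313

max y = 5.703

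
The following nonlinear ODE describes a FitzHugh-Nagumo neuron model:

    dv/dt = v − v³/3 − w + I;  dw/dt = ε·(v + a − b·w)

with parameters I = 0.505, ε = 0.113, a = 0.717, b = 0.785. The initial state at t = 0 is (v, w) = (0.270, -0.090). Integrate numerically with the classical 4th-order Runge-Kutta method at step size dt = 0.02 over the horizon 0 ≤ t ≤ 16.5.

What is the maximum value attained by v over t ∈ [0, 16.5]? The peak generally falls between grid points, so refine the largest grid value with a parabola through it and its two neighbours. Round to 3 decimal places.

t=0.000: state=(0.270, -0.090)
step 1 (dt=0.02): k1=(0.858, 0.120), k2=(0.865, 0.120), k3=(0.865, 0.120), k4=(0.872, 0.121); state += dt/6·(k1+2k2+2k3+k4)
t=0.020: state=(0.287, -0.088)
t=0.040: state=(0.305, -0.085)
t=0.060: state=(0.323, -0.083)
continuing one RK4 step at a time; state shown every 50 steps (Δt=1):
t=1.000: state=(1.334, 0.081)
t=2.000: state=(1.784, 0.329)
t=3.000: state=(1.744, 0.571)
t=4.000: state=(1.641, 0.783)
t=5.000: state=(1.526, 0.965)
t=6.000: state=(1.402, 1.119)
t=7.000: state=(1.263, 1.246)
t=8.000: state=(1.098, 1.345)
t=9.000: state=(0.882, 1.416)
t=10.000: state=(0.543, 1.452)
t=11.000: state=(-0.179, 1.431)
t=12.000: state=(-1.549, 1.294)
t=13.000: state=(-1.956, 1.062)
t=14.000: state=(-1.908, 0.840)
t=15.000: state=(-1.832, 0.644)
t=16.000: state=(-1.754, 0.473)
t=16.500: state=(-1.716, 0.396)
largest grid value and its neighbours: v(2.200)=1.79020, v(2.220)=1.79021, v(2.240)=1.79013
parabola through these three points peaks at t≈2.213 with v≈1.79022

max v = 1.790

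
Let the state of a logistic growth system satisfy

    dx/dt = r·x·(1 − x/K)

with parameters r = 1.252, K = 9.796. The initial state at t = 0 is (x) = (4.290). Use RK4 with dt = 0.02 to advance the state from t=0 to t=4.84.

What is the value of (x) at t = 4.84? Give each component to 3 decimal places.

(x) = (9.767)

t=0.000: state=(4.290)
step 1 (dt=0.02): k1=(3.019), k2=(3.023), k3=(3.023), k4=(3.028); state += dt/6·(k1+2k2+2k3+k4)
t=0.020: state=(4.350)
t=0.040: state=(4.411)
t=0.060: state=(4.472)
continuing one RK4 step at a time; state shown every 10 steps (Δt=0.2):
t=0.200: state=(4.900)
t=0.400: state=(5.510)
t=0.600: state=(6.101)
t=0.800: state=(6.658)
t=1.000: state=(7.166)
t=1.200: state=(7.619)
t=1.400: state=(8.014)
t=1.600: state=(8.350)
t=1.800: state=(8.632)
t=2.000: state=(8.866)
t=2.200: state=(9.056)
t=2.400: state=(9.210)
t=2.600: state=(9.334)
t=2.800: state=(9.432)
t=3.000: state=(9.511)
t=3.200: state=(9.572)
t=3.400: state=(9.621)
t=3.600: state=(9.659)
t=3.800: state=(9.689)
t=4.000: state=(9.713)
t=4.200: state=(9.731)
t=4.400: state=(9.745)
t=4.600: state=(9.757)
t=4.800: state=(9.765)
t=4.840: state=(9.767)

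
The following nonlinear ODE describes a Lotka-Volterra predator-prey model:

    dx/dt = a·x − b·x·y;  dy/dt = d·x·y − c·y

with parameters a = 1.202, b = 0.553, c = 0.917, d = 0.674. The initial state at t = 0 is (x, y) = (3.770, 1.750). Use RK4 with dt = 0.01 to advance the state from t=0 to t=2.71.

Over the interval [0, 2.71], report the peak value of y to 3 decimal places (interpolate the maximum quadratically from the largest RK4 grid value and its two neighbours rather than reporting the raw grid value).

max y = 5.476

t=0.000: state=(3.770, 1.750)
step 1 (dt=0.01): k1=(0.883, 2.842), k2=(0.854, 2.870), k3=(0.854, 2.870), k4=(0.825, 2.899); state += dt/6·(k1+2k2+2k3+k4)
t=0.010: state=(3.779, 1.779)
t=0.020: state=(3.786, 1.808)
t=0.030: state=(3.794, 1.838)
continuing one RK4 step at a time; state shown every 10 steps (Δt=0.1):
t=0.100: state=(3.827, 2.063)
t=0.200: state=(3.812, 2.436)
t=0.300: state=(3.714, 2.866)
t=0.400: state=(3.528, 3.339)
t=0.500: state=(3.263, 3.832)
t=0.600: state=(2.938, 4.310)
t=0.700: state=(2.579, 4.736)
t=0.800: state=(2.216, 5.079)
t=0.900: state=(1.874, 5.317)
t=1.000: state=(1.569, 5.447)
t=1.100: state=(1.307, 5.474)
t=1.200: state=(1.091, 5.413)
t=1.300: state=(0.915, 5.283)
t=1.400: state=(0.774, 5.102)
t=1.500: state=(0.662, 4.885)
t=1.600: state=(0.574, 4.646)
t=1.700: state=(0.504, 4.395)
t=1.800: state=(0.449, 4.140)
t=1.900: state=(0.405, 3.888)
t=2.000: state=(0.371, 3.641)
t=2.100: state=(0.345, 3.403)
t=2.200: state=(0.324, 3.175)
t=2.300: state=(0.308, 2.959)
t=2.400: state=(0.297, 2.756)
t=2.500: state=(0.289, 2.564)
t=2.600: state=(0.284, 2.385)
t=2.700: state=(0.282, 2.218)
t=2.710: state=(0.282, 2.202)
largest grid value and its neighbours: y(1.070)=5.47597, y(1.080)=5.47625, y(1.090)=5.47563
parabola through these three points peaks at t≈1.078 with y≈5.47627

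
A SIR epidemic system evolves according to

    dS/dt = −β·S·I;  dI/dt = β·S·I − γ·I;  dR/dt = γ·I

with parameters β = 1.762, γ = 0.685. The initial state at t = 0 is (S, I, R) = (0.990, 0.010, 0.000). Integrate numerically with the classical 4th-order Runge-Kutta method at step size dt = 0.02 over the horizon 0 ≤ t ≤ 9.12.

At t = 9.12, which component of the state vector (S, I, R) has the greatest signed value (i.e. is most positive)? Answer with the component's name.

largest component: R

t=0.000: state=(0.990, 0.010, 0.000)
step 1 (dt=0.02): k1=(-0.017, 0.011, 0.007), k2=(-0.018, 0.011, 0.007), k3=(-0.018, 0.011, 0.007), k4=(-0.018, 0.011, 0.007); state += dt/6·(k1+2k2+2k3+k4)
t=0.020: state=(0.990, 0.010, 0.000)
t=0.040: state=(0.989, 0.010, 0.000)
t=0.060: state=(0.989, 0.011, 0.000)
continuing one RK4 step at a time; state shown every 25 steps (Δt=0.5):
t=0.500: state=(0.979, 0.017, 0.005)
t=1.000: state=(0.960, 0.028, 0.012)
t=1.500: state=(0.929, 0.046, 0.025)
t=2.000: state=(0.883, 0.073, 0.045)
t=2.500: state=(0.815, 0.109, 0.076)
t=3.000: state=(0.726, 0.153, 0.120)
t=3.500: state=(0.622, 0.197, 0.181)
t=4.000: state=(0.515, 0.231, 0.254)
t=4.500: state=(0.416, 0.247, 0.337)
t=5.000: state=(0.335, 0.244, 0.421)
t=5.500: state=(0.272, 0.226, 0.502)
t=6.000: state=(0.226, 0.199, 0.575)
t=6.500: state=(0.192, 0.170, 0.638)
t=7.000: state=(0.167, 0.141, 0.692)
t=7.500: state=(0.149, 0.115, 0.735)
t=8.000: state=(0.136, 0.093, 0.771)
t=8.500: state=(0.127, 0.074, 0.799)
t=9.000: state=(0.120, 0.059, 0.822)
t=9.120: state=(0.118, 0.055, 0.827)
compare at T: S=0.118, I=0.055, R=0.827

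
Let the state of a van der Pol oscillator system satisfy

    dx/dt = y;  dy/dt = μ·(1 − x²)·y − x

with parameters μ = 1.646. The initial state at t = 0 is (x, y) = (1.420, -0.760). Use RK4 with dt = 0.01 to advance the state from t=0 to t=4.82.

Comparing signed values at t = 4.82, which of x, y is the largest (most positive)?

t=0.000: state=(1.420, -0.760)
step 1 (dt=0.01): k1=(-0.760, -0.149), k2=(-0.761, -0.157), k3=(-0.761, -0.157), k4=(-0.762, -0.165); state += dt/6·(k1+2k2+2k3+k4)
t=0.010: state=(1.412, -0.762)
t=0.020: state=(1.405, -0.763)
t=0.030: state=(1.397, -0.765)
continuing one RK4 step at a time; state shown every 20 steps (Δt=0.2):
t=0.200: state=(1.263, -0.821)
t=0.400: state=(1.087, -0.946)
t=0.600: state=(0.879, -1.153)
t=0.800: state=(0.617, -1.491)
t=1.000: state=(0.269, -2.037)
t=1.200: state=(-0.214, -2.824)
t=1.400: state=(-0.852, -3.435)
t=1.600: state=(-1.498, -2.756)
t=1.800: state=(-1.892, -1.190)
t=2.000: state=(-2.018, -0.208)
t=2.200: state=(-2.015, 0.179)
t=2.400: state=(-1.962, 0.323)
t=2.600: state=(-1.891, 0.388)
t=2.800: state=(-1.809, 0.431)
t=3.000: state=(-1.718, 0.471)
t=3.200: state=(-1.620, 0.515)
t=3.400: state=(-1.512, 0.570)
t=3.600: state=(-1.391, 0.640)
t=3.800: state=(-1.254, 0.735)
t=4.000: state=(-1.094, 0.871)
t=4.200: state=(-0.902, 1.071)
t=4.400: state=(-0.659, 1.383)
t=4.600: state=(-0.336, 1.879)
t=4.800: state=(0.110, 2.616)
t=4.820: state=(0.163, 2.699)
compare at T: x=0.163, y=2.699

largest component: y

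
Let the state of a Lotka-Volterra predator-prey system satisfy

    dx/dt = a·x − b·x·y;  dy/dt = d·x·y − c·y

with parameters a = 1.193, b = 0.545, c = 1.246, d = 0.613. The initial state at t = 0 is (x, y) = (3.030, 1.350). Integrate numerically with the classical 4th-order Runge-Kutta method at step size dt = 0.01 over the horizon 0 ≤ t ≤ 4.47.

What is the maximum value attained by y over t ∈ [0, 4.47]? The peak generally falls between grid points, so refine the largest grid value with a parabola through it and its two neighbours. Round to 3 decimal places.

max y = 3.857

t=0.000: state=(3.030, 1.350)
step 1 (dt=0.01): k1=(1.385, 0.825), k2=(1.382, 0.834), k3=(1.382, 0.834), k4=(1.378, 0.842); state += dt/6·(k1+2k2+2k3+k4)
t=0.010: state=(3.044, 1.358)
t=0.020: state=(3.058, 1.367)
t=0.030: state=(3.071, 1.376)
continuing one RK4 step at a time; state shown every 20 steps (Δt=0.2):
t=0.200: state=(3.286, 1.551)
t=0.400: state=(3.472, 1.831)
t=0.600: state=(3.542, 2.196)
t=0.800: state=(3.458, 2.634)
t=1.000: state=(3.212, 3.094)
t=1.200: state=(2.844, 3.499)
t=1.400: state=(2.426, 3.768)
t=1.600: state=(2.029, 3.857)
t=1.800: state=(1.697, 3.775)
t=2.000: state=(1.443, 3.564)
t=2.200: state=(1.261, 3.276)
t=2.400: state=(1.140, 2.957)
t=2.600: state=(1.067, 2.637)
t=2.800: state=(1.033, 2.337)
t=3.000: state=(1.032, 2.067)
t=3.200: state=(1.059, 1.830)
t=3.400: state=(1.114, 1.630)
t=3.600: state=(1.195, 1.463)
t=3.800: state=(1.304, 1.329)
t=4.000: state=(1.440, 1.225)
t=4.200: state=(1.607, 1.150)
t=4.400: state=(1.804, 1.105)
t=4.470: state=(1.881, 1.096)
largest grid value and its neighbours: y(1.590)=3.85695, y(1.600)=3.85709, y(1.610)=3.85679
parabola through these three points peaks at t≈1.598 with y≈3.85710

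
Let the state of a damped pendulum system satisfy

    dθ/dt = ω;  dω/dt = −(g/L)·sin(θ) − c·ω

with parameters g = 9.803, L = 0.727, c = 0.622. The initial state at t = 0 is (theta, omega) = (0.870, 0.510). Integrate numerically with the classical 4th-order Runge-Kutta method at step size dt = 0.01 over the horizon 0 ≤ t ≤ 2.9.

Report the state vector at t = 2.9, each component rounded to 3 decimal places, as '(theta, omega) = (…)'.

t=0.000: state=(0.870, 0.510)
step 1 (dt=0.01): k1=(0.510, -10.624), k2=(0.457, -10.613), k3=(0.457, -10.610), k4=(0.404, -10.597); state += dt/6·(k1+2k2+2k3+k4)
t=0.010: state=(0.875, 0.404)
t=0.020: state=(0.878, 0.298)
t=0.030: state=(0.881, 0.193)
continuing one RK4 step at a time; state shown every 10 steps (Δt=0.1):
t=0.100: state=(0.869, -0.527)
t=0.200: state=(0.768, -1.455)
t=0.300: state=(0.584, -2.190)
t=0.400: state=(0.340, -2.642)
t=0.500: state=(0.067, -2.745)
t=0.600: state=(-0.197, -2.490)
t=0.700: state=(-0.421, -1.936)
t=0.800: state=(-0.578, -1.186)
t=0.900: state=(-0.655, -0.351)
t=1.000: state=(-0.649, 0.470)
t=1.100: state=(-0.564, 1.193)
t=1.200: state=(-0.416, 1.740)
t=1.300: state=(-0.224, 2.048)
t=1.400: state=(-0.016, 2.080)
t=1.500: state=(0.183, 1.841)
t=1.600: state=(0.345, 1.384)
t=1.700: state=(0.455, 0.785)
t=1.800: state=(0.500, 0.130)
t=1.900: state=(0.481, -0.500)
t=2.000: state=(0.404, -1.034)
t=2.100: state=(0.280, -1.413)
t=2.200: state=(0.128, -1.593)
t=2.300: state=(-0.032, -1.558)
t=2.400: state=(-0.177, -1.324)
t=2.500: state=(-0.291, -0.936)
t=2.600: state=(-0.361, -0.455)
t=2.700: state=(-0.382, 0.052)
t=2.800: state=(-0.352, 0.522)
t=2.900: state=(-0.280, 0.901)

(theta, omega) = (-0.280, 0.901)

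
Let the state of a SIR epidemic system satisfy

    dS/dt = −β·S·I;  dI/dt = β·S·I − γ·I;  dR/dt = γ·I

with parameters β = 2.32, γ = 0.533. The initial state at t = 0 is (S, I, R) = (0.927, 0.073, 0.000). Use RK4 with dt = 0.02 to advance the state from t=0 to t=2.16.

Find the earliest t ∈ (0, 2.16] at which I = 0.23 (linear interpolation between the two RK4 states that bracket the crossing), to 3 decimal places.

t=0.000: state=(0.927, 0.073, 0.000)
step 1 (dt=0.02): k1=(-0.157, 0.118, 0.039), k2=(-0.159, 0.120, 0.040), k3=(-0.159, 0.120, 0.040), k4=(-0.162, 0.121, 0.040); state += dt/6·(k1+2k2+2k3+k4)
t=0.020: state=(0.924, 0.075, 0.001)
t=0.040: state=(0.921, 0.078, 0.002)
t=0.060: state=(0.917, 0.080, 0.002)
continuing one RK4 step at a time; state shown every 5 steps (Δt=0.1):
t=0.100: state=(0.910, 0.086, 0.004)
t=0.200: state=(0.891, 0.100, 0.009)
t=0.300: state=(0.869, 0.116, 0.015)
t=0.400: state=(0.844, 0.135, 0.022)
t=0.500: state=(0.816, 0.155, 0.029)
t=0.600: state=(0.785, 0.177, 0.038)
t=0.700: state=(0.752, 0.200, 0.048)
t=0.800: state=(0.716, 0.225, 0.059)
next step: t=0.820: state=(0.708, 0.230, 0.062) — I has crossed 0.23
linear interpolation between t=0.800 (0.22498) and t=0.820 (0.23007) → t≈0.820

t = 0.820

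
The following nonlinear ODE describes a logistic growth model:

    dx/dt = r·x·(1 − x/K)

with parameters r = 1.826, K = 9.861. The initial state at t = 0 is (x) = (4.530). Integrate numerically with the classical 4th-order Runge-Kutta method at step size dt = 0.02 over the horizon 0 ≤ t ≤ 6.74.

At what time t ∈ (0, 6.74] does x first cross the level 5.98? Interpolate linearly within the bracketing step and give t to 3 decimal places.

t=0.000: state=(4.530)
step 1 (dt=0.02): k1=(4.472), k2=(4.478), k3=(4.478), k4=(4.484); state += dt/6·(k1+2k2+2k3+k4)
t=0.020: state=(4.620)
t=0.040: state=(4.709)
t=0.060: state=(4.799)
t=0.320: state=(5.954)
next step: t=0.340: state=(6.040) — x has crossed 5.98
linear interpolation between t=0.320 (5.95449) and t=0.340 (6.04031) → t≈0.326

t = 0.326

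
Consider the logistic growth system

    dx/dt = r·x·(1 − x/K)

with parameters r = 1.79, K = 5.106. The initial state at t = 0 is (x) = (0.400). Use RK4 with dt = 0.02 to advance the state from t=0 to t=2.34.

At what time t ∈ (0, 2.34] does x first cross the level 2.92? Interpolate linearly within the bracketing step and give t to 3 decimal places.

t = 1.539

t=0.000: state=(0.400)
step 1 (dt=0.02): k1=(0.660), k2=(0.670), k3=(0.670), k4=(0.680); state += dt/6·(k1+2k2+2k3+k4)
t=0.020: state=(0.413)
t=0.040: state=(0.427)
t=0.060: state=(0.441)
continuing one RK4 step at a time; state shown every 5 steps (Δt=0.1):
t=0.100: state=(0.471)
t=0.200: state=(0.554)
t=0.300: state=(0.648)
t=0.400: state=(0.756)
t=0.500: state=(0.879)
t=0.600: state=(1.017)
t=0.700: state=(1.171)
t=0.800: state=(1.340)
t=0.900: state=(1.524)
t=1.000: state=(1.723)
t=1.100: state=(1.932)
t=1.200: state=(2.152)
t=1.300: state=(2.377)
t=1.400: state=(2.605)
t=1.500: state=(2.833)
t=1.520: state=(2.878)
next step: t=1.540: state=(2.922) — x has crossed 2.92
linear interpolation between t=1.520 (2.87760) and t=1.540 (2.92245) → t≈1.539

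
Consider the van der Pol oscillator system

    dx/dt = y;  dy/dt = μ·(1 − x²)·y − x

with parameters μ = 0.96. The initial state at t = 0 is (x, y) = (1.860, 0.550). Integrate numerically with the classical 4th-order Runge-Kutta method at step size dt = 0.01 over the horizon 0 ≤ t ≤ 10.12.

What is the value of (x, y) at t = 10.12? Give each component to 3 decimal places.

t=0.000: state=(1.860, 0.550)
step 1 (dt=0.01): k1=(0.550, -3.159), k2=(0.534, -3.129), k3=(0.534, -3.129), k4=(0.519, -3.100); state += dt/6·(k1+2k2+2k3+k4)
t=0.010: state=(1.865, 0.519)
t=0.020: state=(1.870, 0.488)
t=0.030: state=(1.875, 0.458)
continuing one RK4 step at a time; state shown every 50 steps (Δt=0.5):
t=0.500: state=(1.855, -0.385)
t=1.000: state=(1.571, -0.719)
t=1.500: state=(1.135, -1.049)
t=2.000: state=(0.475, -1.664)
t=2.500: state=(-0.596, -2.580)
t=3.000: state=(-1.737, -1.459)
t=3.500: state=(-1.999, 0.136)
t=4.000: state=(-1.797, 0.588)
t=4.500: state=(-1.439, 0.844)
t=5.000: state=(-0.930, 1.236)
t=5.500: state=(-0.136, 2.025)
t=6.000: state=(1.084, 2.564)
t=6.500: state=(1.937, 0.667)
t=7.000: state=(1.953, -0.370)
t=7.500: state=(1.681, -0.682)
t=8.000: state=(1.275, -0.960)
t=8.500: state=(0.684, -1.466)
t=9.000: state=(-0.269, -2.396)
t=9.500: state=(-1.512, -2.037)
t=10.000: state=(-2.005, -0.117)
t=10.120: state=(-2.004, 0.121)

(x, y) = (-2.004, 0.121)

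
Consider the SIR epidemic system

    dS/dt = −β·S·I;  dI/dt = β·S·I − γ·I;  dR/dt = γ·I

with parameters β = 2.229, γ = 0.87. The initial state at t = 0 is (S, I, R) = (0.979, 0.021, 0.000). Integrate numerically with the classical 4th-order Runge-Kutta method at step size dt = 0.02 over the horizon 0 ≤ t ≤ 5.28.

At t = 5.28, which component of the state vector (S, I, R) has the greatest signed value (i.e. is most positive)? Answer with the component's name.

t=0.000: state=(0.979, 0.021, 0.000)
step 1 (dt=0.02): k1=(-0.046, 0.028, 0.018), k2=(-0.046, 0.028, 0.019), k3=(-0.046, 0.028, 0.019), k4=(-0.047, 0.028, 0.019); state += dt/6·(k1+2k2+2k3+k4)
t=0.020: state=(0.978, 0.022, 0.000)
t=0.040: state=(0.977, 0.022, 0.001)
t=0.060: state=(0.976, 0.023, 0.001)
continuing one RK4 step at a time; state shown every 10 steps (Δt=0.2):
t=0.200: state=(0.969, 0.027, 0.004)
t=0.400: state=(0.955, 0.035, 0.010)
t=0.600: state=(0.938, 0.045, 0.017)
t=0.800: state=(0.917, 0.057, 0.025)
t=1.000: state=(0.891, 0.072, 0.037)
t=1.200: state=(0.860, 0.089, 0.051)
t=1.400: state=(0.823, 0.109, 0.068)
t=1.600: state=(0.780, 0.131, 0.089)
t=1.800: state=(0.732, 0.155, 0.114)
t=2.000: state=(0.679, 0.178, 0.143)
t=2.200: state=(0.624, 0.200, 0.176)
t=2.400: state=(0.569, 0.219, 0.212)
t=2.600: state=(0.514, 0.235, 0.252)
t=2.800: state=(0.462, 0.245, 0.293)
t=3.000: state=(0.413, 0.250, 0.337)
t=3.200: state=(0.370, 0.250, 0.380)
t=3.400: state=(0.331, 0.246, 0.423)
t=3.600: state=(0.297, 0.237, 0.465)
t=3.800: state=(0.268, 0.226, 0.506)
t=4.000: state=(0.243, 0.213, 0.544)
t=4.200: state=(0.222, 0.199, 0.580)
t=4.400: state=(0.203, 0.183, 0.613)
t=4.600: state=(0.188, 0.168, 0.644)
t=4.800: state=(0.175, 0.153, 0.672)
t=5.000: state=(0.164, 0.139, 0.697)
t=5.200: state=(0.155, 0.125, 0.720)
t=5.280: state=(0.151, 0.120, 0.729)
compare at T: S=0.151, I=0.120, R=0.729

largest component: R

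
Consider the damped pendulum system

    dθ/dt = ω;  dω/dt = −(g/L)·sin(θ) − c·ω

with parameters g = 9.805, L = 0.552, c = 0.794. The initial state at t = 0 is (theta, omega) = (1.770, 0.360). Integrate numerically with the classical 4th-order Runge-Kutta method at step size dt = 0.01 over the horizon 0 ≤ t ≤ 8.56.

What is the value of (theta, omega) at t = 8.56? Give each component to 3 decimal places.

(theta, omega) = (-0.055, 0.053)

t=0.000: state=(1.770, 0.360)
step 1 (dt=0.01): k1=(0.360, -17.697), k2=(0.272, -17.621), k3=(0.272, -17.623), k4=(0.184, -17.548); state += dt/6·(k1+2k2+2k3+k4)
t=0.010: state=(1.773, 0.184)
t=0.020: state=(1.774, 0.009)
t=0.030: state=(1.773, -0.164)
continuing one RK4 step at a time; state shown every 50 steps (Δt=0.5):
t=0.500: state=(0.092, -5.550)
t=1.000: state=(-1.119, 1.544)
t=1.500: state=(0.564, 2.742)
t=2.000: state=(0.367, -2.861)
t=2.500: state=(-0.620, 0.170)
t=3.000: state=(0.222, 1.798)
t=3.500: state=(0.241, -1.499)
t=4.000: state=(-0.338, -0.020)
t=4.500: state=(0.110, 1.026)
t=5.000: state=(0.138, -0.815)
t=5.500: state=(-0.185, -0.025)
t=6.000: state=(0.059, 0.568)
t=6.500: state=(0.076, -0.449)
t=7.000: state=(-0.102, -0.013)
t=7.500: state=(0.033, 0.313)
t=8.000: state=(0.041, -0.249)
t=8.500: state=(-0.056, -0.005)
t=8.560: state=(-0.055, 0.053)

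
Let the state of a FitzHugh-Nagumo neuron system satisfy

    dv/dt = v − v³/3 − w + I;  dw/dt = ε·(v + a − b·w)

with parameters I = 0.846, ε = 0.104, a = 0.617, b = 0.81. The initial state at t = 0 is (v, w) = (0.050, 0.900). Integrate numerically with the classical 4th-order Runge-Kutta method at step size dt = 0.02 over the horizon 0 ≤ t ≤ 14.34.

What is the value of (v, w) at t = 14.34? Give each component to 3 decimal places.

t=0.000: state=(0.050, 0.900)
step 1 (dt=0.02): k1=(-0.004, -0.006), k2=(-0.004, -0.006), k3=(-0.004, -0.006), k4=(-0.004, -0.006); state += dt/6·(k1+2k2+2k3+k4)
t=0.020: state=(0.050, 0.900)
t=0.040: state=(0.050, 0.900)
t=0.060: state=(0.050, 0.900)
continuing one RK4 step at a time; state shown every 25 steps (Δt=0.5):
t=0.500: state=(0.048, 0.897)
t=1.000: state=(0.048, 0.894)
t=1.500: state=(0.049, 0.891)
t=2.000: state=(0.052, 0.888)
t=2.500: state=(0.059, 0.885)
t=3.000: state=(0.072, 0.884)
t=3.500: state=(0.095, 0.883)
t=4.000: state=(0.132, 0.884)
t=4.500: state=(0.191, 0.887)
t=5.000: state=(0.285, 0.893)
t=5.500: state=(0.426, 0.906)
t=6.000: state=(0.627, 0.927)
t=6.500: state=(0.883, 0.958)
t=7.000: state=(1.146, 1.002)
t=7.500: state=(1.351, 1.056)
t=8.000: state=(1.465, 1.116)
t=8.500: state=(1.508, 1.177)
t=9.000: state=(1.508, 1.237)
t=9.500: state=(1.487, 1.294)
t=10.000: state=(1.454, 1.347)
t=10.500: state=(1.416, 1.396)
t=11.000: state=(1.375, 1.441)
t=11.500: state=(1.331, 1.481)
t=12.000: state=(1.285, 1.518)
t=12.500: state=(1.236, 1.551)
t=13.000: state=(1.186, 1.580)
t=13.500: state=(1.132, 1.606)
t=14.000: state=(1.074, 1.627)
t=14.340: state=(1.032, 1.639)

(v, w) = (1.032, 1.639)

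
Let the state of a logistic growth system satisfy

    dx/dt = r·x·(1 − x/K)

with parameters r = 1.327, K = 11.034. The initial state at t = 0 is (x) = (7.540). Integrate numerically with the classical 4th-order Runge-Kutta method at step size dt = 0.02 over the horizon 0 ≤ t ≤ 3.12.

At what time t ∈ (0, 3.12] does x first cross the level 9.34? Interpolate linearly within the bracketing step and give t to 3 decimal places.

t=0.000: state=(7.540)
step 1 (dt=0.02): k1=(3.168), k2=(3.153), k3=(3.153), k4=(3.137); state += dt/6·(k1+2k2+2k3+k4)
t=0.020: state=(7.603)
t=0.040: state=(7.665)
t=0.060: state=(7.727)
continuing one RK4 step at a time; state shown every 10 steps (Δt=0.2):
t=0.200: state=(8.141)
t=0.400: state=(8.671)
t=0.600: state=(9.126)
t=0.700: state=(9.327)
next step: t=0.720: state=(9.365) — x has crossed 9.34
linear interpolation between t=0.700 (9.32685) and t=0.720 (9.36480) → t≈0.707

t = 0.707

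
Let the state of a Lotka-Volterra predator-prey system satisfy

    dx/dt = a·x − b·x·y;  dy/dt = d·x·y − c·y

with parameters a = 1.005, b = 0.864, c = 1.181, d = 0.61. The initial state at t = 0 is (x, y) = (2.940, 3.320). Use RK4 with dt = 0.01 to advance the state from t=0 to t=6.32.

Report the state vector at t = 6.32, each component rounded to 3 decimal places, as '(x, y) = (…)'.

t=0.000: state=(2.940, 3.320)
step 1 (dt=0.01): k1=(-5.479, 2.033), k2=(-5.453, 1.984), k3=(-5.453, 1.984), k4=(-5.426, 1.934); state += dt/6·(k1+2k2+2k3+k4)
t=0.010: state=(2.885, 3.340)
t=0.020: state=(2.831, 3.359)
t=0.030: state=(2.778, 3.377)
continuing one RK4 step at a time; state shown every 25 steps (Δt=0.25):
t=0.250: state=(1.786, 3.522)
t=0.500: state=(1.098, 3.249)
t=0.750: state=(0.736, 2.773)
t=1.000: state=(0.549, 2.273)
t=1.250: state=(0.454, 1.825)
t=1.500: state=(0.410, 1.450)
t=1.750: state=(0.399, 1.148)
t=2.000: state=(0.411, 0.908)
t=2.250: state=(0.443, 0.721)
t=2.500: state=(0.496, 0.577)
t=2.750: state=(0.570, 0.466)
t=3.000: state=(0.669, 0.381)
t=3.250: state=(0.798, 0.317)
t=3.500: state=(0.963, 0.270)
t=3.750: state=(1.173, 0.236)
t=4.000: state=(1.436, 0.214)
t=4.250: state=(1.766, 0.203)
t=4.500: state=(2.173, 0.204)
t=4.750: state=(2.669, 0.220)
t=5.000: state=(3.261, 0.257)
t=5.250: state=(3.939, 0.330)
t=5.500: state=(4.651, 0.473)
t=5.750: state=(5.255, 0.752)
t=6.000: state=(5.457, 1.277)
t=6.250: state=(4.888, 2.115)
t=6.320: state=(4.577, 2.384)

(x, y) = (4.577, 2.384)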